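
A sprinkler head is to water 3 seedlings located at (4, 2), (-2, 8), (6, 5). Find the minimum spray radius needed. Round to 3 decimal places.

Call the three points A, B, C in the order given.
Side lengths²: AB² = 72, AC² = 13, BC² = 73.
Since BC² = 73 < 72 + 13 = 85, the triangle is acute, so the smallest enclosing circle is the circumcircle.
Circumcentre = (1.7, 5.7), r² = 18.98.
r = √(18.98) ≈ 4.357.

4.357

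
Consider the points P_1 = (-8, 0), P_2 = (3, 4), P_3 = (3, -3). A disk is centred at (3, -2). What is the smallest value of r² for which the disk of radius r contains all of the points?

The required radius is the distance from (3, -2) to the farthest point.
Squared distances: 125, 36, 1.
Maximum is 125, attained at P_1.

125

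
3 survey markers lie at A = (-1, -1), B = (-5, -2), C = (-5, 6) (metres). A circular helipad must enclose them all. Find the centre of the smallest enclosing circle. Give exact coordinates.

(-3.875, 2)

Side lengths²: AB² = 17, AC² = 65, BC² = 64.
Since AC² = 65 < 64 + 17 = 81, the triangle is acute, so the smallest enclosing circle is the circumcircle.
Circumcentre = (-3.875, 2), r² = 17.265625.
Centre = (-3.875, 2).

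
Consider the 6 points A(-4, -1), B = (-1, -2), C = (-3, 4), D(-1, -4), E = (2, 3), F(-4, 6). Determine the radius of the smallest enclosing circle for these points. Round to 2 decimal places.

By Welzl's lemma the MEC is supported by two points (diametrically opposite) or three points (on a circumcircle).
The farthest pair is D–F with squared distance 109. The circle on this segment as diameter has centre (-2.5, 1) and r² = 109/4 = 27.25.
Check A: distance² to centre = 6.25 ≤ 27.25, so it lies inside.
All remaining points lie in this disk, and no smaller disk contains both endpoints, so this is the minimum enclosing circle.
r = √(27.25) ≈ 5.22.

5.22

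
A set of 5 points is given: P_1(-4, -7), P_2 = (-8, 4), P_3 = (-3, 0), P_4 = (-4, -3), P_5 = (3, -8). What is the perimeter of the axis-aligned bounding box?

46

Width = max x − min x = 3 − (-8) = 11.
Height = max y − min y = 4 − (-8) = 12.
Perimeter = 2(11 + 12) = 46.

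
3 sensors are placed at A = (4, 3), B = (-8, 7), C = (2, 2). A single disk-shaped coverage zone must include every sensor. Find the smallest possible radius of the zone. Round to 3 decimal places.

6.325

Side lengths²: AB² = 160, AC² = 5, BC² = 125.
Since AB² = 160 ≥ 125 + 5 = 130, the angle opposite AB is not acute, so the smallest enclosing circle has AB as diameter.
Centre = midpoint of AB = (-2, 5), r² = 160/4 = 40.
r = √40 ≈ 6.325.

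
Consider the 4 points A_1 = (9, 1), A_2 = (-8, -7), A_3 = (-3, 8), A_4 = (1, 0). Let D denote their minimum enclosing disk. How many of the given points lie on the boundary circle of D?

A smallest enclosing disk is always determined by at most three of the input points on its boundary.
The minimum enclosing circle is determined by three boundary points: A_1, A_2, A_3.
Their circumcentre is (-29/86, -105/86) with r² = 340645/3698.
The farthest remaining point A_4 is at distance² 12125/3698 ≤ 340645/3698.
The points at distance exactly r from the centre are A_1, A_2, A_3 — 3 points.

3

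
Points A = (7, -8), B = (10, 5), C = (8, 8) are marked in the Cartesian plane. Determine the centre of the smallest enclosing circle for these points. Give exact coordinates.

Side lengths²: AB² = 178, AC² = 257, BC² = 13.
Since AC² = 257 ≥ 178 + 13 = 191, the angle opposite AC is not acute, so the smallest enclosing circle has AC as diameter.
Centre = midpoint of AC = (7.5, 0), r² = 257/4 = 64.25.
Centre = (7.5, 0).

(7.5, 0)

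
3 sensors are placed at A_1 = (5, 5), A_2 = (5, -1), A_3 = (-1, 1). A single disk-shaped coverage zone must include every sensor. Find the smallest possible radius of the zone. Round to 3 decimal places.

3.801

Side lengths²: A_1A_2² = 36, A_1A_3² = 52, A_2A_3² = 40.
Since A_1A_3² = 52 < 40 + 36 = 76, the triangle is acute, so the smallest enclosing circle is the circumcircle.
Circumcentre = (8/3, 2), r² = 130/9.
r = √(130/9) ≈ 3.801.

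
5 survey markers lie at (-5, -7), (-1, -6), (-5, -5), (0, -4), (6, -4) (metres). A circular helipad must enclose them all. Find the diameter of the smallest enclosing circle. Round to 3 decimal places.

11.402

The farthest pair is (-5, -7)–(6, -4) with squared distance 130. The circle on this segment as diameter has centre (0.5, -5.5) and r² = 130/4 = 32.5.
Check (-1, -6): distance² to centre = 2.5 ≤ 32.5, so it lies inside.
All remaining points lie in this disk, and no smaller disk contains both endpoints, so this is the minimum enclosing circle.
Diameter = 2r = 2√(32.5) ≈ 11.402.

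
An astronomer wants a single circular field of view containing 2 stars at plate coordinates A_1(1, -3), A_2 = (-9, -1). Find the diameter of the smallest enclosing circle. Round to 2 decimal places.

The smallest circle enclosing two points has them as diameter endpoints.
Centre = midpoint = (-4, -2); r² = |A_1A_2|²/4 = 104/4 = 26.
Diameter = 2r = 2√26 ≈ 10.20.

10.20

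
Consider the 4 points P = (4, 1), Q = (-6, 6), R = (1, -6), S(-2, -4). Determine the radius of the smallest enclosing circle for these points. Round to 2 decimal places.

6.95

The minimum enclosing circle of a finite set is fixed by two of the points (as a diameter) or three (as a circumcircle).
The farthest pair is Q–R with squared distance 193. The circle on this segment as diameter has centre (-2.5, 0) and r² = 193/4 = 48.25.
Check P: distance² to centre = 43.25 ≤ 48.25, so it lies inside.
All remaining points lie in this disk, and no smaller disk contains both endpoints, so this is the minimum enclosing circle.
r = √(48.25) ≈ 6.95.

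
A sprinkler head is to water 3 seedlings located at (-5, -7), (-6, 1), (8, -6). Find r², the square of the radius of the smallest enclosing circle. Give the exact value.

Call the three points A, B, C in the order given.
Side lengths²: AB² = 65, AC² = 170, BC² = 245.
Since BC² = 245 ≥ 170 + 65 = 235, the angle opposite BC is not acute, so the smallest enclosing circle has BC as diameter.
Centre = midpoint of BC = (1, -2.5), r² = 245/4 = 61.25.

61.25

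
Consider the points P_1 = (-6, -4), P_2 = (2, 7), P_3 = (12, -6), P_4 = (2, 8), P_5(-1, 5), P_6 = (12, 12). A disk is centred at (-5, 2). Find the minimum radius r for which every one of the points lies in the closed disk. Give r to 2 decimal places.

The required radius is the distance from (-5, 2) to the farthest point.
Squared distances: 37, 74, 353, 85, 25, 389.
Maximum is 389, attained at P_6.
r = √389 ≈ 19.72.

19.72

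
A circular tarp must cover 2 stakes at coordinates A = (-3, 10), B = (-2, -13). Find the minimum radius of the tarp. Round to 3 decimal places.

11.511

The smallest circle enclosing two points has them as diameter endpoints.
Centre = midpoint = (-2.5, -1.5); r² = |AB|²/4 = 530/4 = 132.5.
r = √(132.5) ≈ 11.511.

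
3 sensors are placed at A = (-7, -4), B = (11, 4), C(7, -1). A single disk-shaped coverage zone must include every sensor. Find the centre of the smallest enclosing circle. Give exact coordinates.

(2, 0)

Side lengths²: AB² = 388, AC² = 205, BC² = 41.
Since AB² = 388 ≥ 205 + 41 = 246, the angle opposite AB is not acute, so the smallest enclosing circle has AB as diameter.
Centre = midpoint of AB = (2, 0), r² = 388/4 = 97.
Centre = (2, 0).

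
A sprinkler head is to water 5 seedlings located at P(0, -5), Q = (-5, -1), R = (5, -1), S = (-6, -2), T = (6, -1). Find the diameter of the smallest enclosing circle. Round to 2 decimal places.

By Welzl's lemma the MEC is supported by two points (diametrically opposite) or three points (on a circumcircle).
The farthest pair is S–T with squared distance 145. The circle on this segment as diameter has centre (0, -1.5) and r² = 145/4 = 36.25.
Check P: distance² to centre = 12.25 ≤ 36.25, so it lies inside.
All remaining points lie in this disk, and no smaller disk contains both endpoints, so this is the minimum enclosing circle.
Diameter = 2r = 2√(36.25) ≈ 12.04.

12.04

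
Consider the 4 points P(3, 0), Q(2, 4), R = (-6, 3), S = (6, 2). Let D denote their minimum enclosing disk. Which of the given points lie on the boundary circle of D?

By Welzl's lemma the MEC is supported by two points (diametrically opposite) or three points (on a circumcircle).
The farthest pair is R–S with squared distance 145. The circle on this segment as diameter has centre (0, 2.5) and r² = 145/4 = 36.25.
Check P: distance² to centre = 15.25 ≤ 36.25, so it lies inside.
All remaining points lie in this disk, and no smaller disk contains both endpoints, so this is the minimum enclosing circle.
The points at distance exactly r from the centre are R, S — 2 points.

R, S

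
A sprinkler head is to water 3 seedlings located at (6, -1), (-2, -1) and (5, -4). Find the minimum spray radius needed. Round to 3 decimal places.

4.014

Call the three points A, B, C in the order given.
Side lengths²: AB² = 64, AC² = 10, BC² = 58.
Since AB² = 64 < 58 + 10 = 68, the triangle is acute, so the smallest enclosing circle is the circumcircle.
Circumcentre = (2, -4/3), r² = 145/9.
r = √(145/9) ≈ 4.014.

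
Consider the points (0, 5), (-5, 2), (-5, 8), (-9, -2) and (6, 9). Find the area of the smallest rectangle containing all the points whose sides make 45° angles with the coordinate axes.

130

In coordinates u = x + y, v = x − y the rectangle is axis-aligned; the map (x,y)→(u,v) scales areas by 2.
u-values: 5, -3, 3, -11, 15; range = 15 − (-11) = 26.
v-values: -5, -7, -13, -7, -3; range = -3 − (-13) = 10.
Area = (26 × 10) / 2 = 130.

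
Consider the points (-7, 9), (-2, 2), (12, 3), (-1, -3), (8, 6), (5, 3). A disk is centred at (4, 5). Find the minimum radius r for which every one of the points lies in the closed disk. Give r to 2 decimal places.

The required radius is the distance from (4, 5) to the farthest point.
Squared distances: 137, 45, 68, 89, 17, 5.
Maximum is 137, attained at (-7, 9).
r = √137 ≈ 11.70.

11.70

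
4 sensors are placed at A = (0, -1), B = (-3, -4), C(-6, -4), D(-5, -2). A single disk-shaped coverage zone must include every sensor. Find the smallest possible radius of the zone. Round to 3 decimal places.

3.354

The farthest pair is A–C with squared distance 45. The circle on this segment as diameter has centre (-3, -2.5) and r² = 45/4 = 11.25.
Check B: distance² to centre = 2.25 ≤ 11.25, so it lies inside.
All remaining points lie in this disk, and no smaller disk contains both endpoints, so this is the minimum enclosing circle.
r = √(11.25) ≈ 3.354.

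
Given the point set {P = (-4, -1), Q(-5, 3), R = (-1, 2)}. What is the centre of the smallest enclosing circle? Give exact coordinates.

(-3.3, 1.3)

Side lengths²: PQ² = 17, PR² = 18, QR² = 17.
Since PR² = 18 < 17 + 17 = 34, the triangle is acute, so the smallest enclosing circle is the circumcircle.
Circumcentre = (-3.3, 1.3), r² = 5.78.
Centre = (-3.3, 1.3).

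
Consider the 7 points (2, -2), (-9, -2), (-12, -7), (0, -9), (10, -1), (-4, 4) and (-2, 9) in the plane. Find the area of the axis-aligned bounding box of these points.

x ranges over [-12, 10], width 22.
y ranges over [-9, 9], height 18.
Area = 22 × 18 = 396.

396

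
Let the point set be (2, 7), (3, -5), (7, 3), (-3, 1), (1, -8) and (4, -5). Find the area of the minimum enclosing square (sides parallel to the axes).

The bounding box has width 10 and height 15.
An axis-aligned square enclosing the set must have side ≥ max(width, height).
So the minimum side is max(10, 15) = 15.
Area = 15² = 225.

225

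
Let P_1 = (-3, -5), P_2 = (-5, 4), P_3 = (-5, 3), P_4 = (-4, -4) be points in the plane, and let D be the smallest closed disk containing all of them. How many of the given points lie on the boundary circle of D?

The minimum enclosing circle of a finite set is fixed by two of the points (as a diameter) or three (as a circumcircle).
The farthest pair is P_1–P_2 with squared distance 85. The circle on this segment as diameter has centre (-4, -0.5) and r² = 85/4 = 21.25.
Check P_3: distance² to centre = 13.25 ≤ 21.25, so it lies inside.
All remaining points lie in this disk, and no smaller disk contains both endpoints, so this is the minimum enclosing circle.
The points at distance exactly r from the centre are P_1, P_2 — 2 points.

2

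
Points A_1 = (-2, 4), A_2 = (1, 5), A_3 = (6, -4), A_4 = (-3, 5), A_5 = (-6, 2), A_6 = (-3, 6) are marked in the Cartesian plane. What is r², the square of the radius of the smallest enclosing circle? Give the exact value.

22625/484

By Welzl's lemma the MEC is supported by two points (diametrically opposite) or three points (on a circumcircle).
The minimum enclosing circle is determined by three boundary points: A_3, A_5, A_6.
Their circumcentre is (13/22, 2/11) with r² = 22625/484.
The farthest remaining point A_4 is at distance² 17477/484 ≤ 22625/484.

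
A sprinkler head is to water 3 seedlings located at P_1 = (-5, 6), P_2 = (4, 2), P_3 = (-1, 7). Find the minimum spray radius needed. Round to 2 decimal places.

Side lengths²: P_1P_2² = 97, P_1P_3² = 17, P_2P_3² = 50.
Since P_1P_2² = 97 ≥ 50 + 17 = 67, the angle opposite P_1P_2 is not acute, so the smallest enclosing circle has P_1P_2 as diameter.
Centre = midpoint of P_1P_2 = (-0.5, 4), r² = 97/4 = 24.25.
r = √(24.25) ≈ 4.92.

4.92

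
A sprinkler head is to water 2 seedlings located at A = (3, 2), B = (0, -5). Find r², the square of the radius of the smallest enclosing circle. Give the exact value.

The smallest circle enclosing two points has them as diameter endpoints.
Centre = midpoint = (1.5, -1.5); r² = |AB|²/4 = 58/4 = 14.5.

14.5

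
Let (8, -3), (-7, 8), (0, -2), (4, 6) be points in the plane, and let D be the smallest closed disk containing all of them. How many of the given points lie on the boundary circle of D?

The farthest pair is (8, -3)–(-7, 8) with squared distance 346. The circle on this segment as diameter has centre (0.5, 2.5) and r² = 346/4 = 86.5.
Check (0, -2): distance² to centre = 20.5 ≤ 86.5, so it lies inside.
All remaining points lie in this disk, and no smaller disk contains both endpoints, so this is the minimum enclosing circle.
The points at distance exactly r from the centre are (8, -3), (-7, 8) — 2 points.

2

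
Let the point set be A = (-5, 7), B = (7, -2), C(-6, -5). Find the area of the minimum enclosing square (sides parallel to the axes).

169

The bounding box has width 13 and height 12.
An axis-aligned square enclosing the set must have side ≥ max(width, height).
So the minimum side is max(13, 12) = 13.
Area = 13² = 169.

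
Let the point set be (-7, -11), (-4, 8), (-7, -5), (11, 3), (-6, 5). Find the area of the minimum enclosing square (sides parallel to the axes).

361

The bounding box has width 18 and height 19.
An axis-aligned square enclosing the set must have side ≥ max(width, height).
So the minimum side is max(18, 19) = 19.
Area = 19² = 361.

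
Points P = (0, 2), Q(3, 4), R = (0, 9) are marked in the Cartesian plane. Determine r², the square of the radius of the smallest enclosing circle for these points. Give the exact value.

Side lengths²: PQ² = 13, PR² = 49, QR² = 34.
Since PR² = 49 ≥ 34 + 13 = 47, the angle opposite PR is not acute, so the smallest enclosing circle has PR as diameter.
Centre = midpoint of PR = (0, 5.5), r² = 49/4 = 12.25.

12.25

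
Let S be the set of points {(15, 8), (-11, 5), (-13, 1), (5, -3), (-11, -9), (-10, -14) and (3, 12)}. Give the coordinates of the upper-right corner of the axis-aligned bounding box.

x-range [-13, 15], y-range [-14, 12].
The upper-right corner is (15, 12).

(15, 12)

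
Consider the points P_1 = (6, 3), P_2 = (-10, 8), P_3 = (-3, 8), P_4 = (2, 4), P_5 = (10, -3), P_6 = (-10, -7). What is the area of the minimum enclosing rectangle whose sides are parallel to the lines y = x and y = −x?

403

In coordinates u = x + y, v = x − y the rectangle is axis-aligned; the map (x,y)→(u,v) scales areas by 2.
u-values: 9, -2, 5, 6, 7, -17; range = 9 − (-17) = 26.
v-values: 3, -18, -11, -2, 13, -3; range = 13 − (-18) = 31.
Area = (26 × 31) / 2 = 403.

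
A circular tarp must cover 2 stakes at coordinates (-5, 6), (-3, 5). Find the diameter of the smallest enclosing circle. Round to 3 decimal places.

The smallest circle enclosing two points has them as diameter endpoints.
Centre = midpoint = (-4, 5.5); r² = |(-5, 6)−(-3, 5)|²/4 = 5/4 = 1.25.
Diameter = 2r = 2√(1.25) ≈ 2.236.

2.236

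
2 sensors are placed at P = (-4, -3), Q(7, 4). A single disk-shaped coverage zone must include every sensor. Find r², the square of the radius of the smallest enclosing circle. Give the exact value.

42.5

The smallest circle enclosing two points has them as diameter endpoints.
Centre = midpoint = (1.5, 0.5); r² = |PQ|²/4 = 170/4 = 42.5.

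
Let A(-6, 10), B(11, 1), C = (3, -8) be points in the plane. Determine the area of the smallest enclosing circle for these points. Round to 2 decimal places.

337.09

Side lengths²: AB² = 370, AC² = 405, BC² = 145.
Since AC² = 405 < 370 + 145 = 515, the triangle is acute, so the smallest enclosing circle is the circumcircle.
Circumcentre = (0.7, 2.1), r² = 107.3.
Area = π·r² = π·107.3 ≈ 337.09.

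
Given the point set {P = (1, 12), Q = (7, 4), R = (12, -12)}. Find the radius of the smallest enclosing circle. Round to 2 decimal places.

13.20

Side lengths²: PQ² = 100, PR² = 697, QR² = 281.
Since PR² = 697 ≥ 281 + 100 = 381, the angle opposite PR is not acute, so the smallest enclosing circle has PR as diameter.
Centre = midpoint of PR = (6.5, 0), r² = 697/4 = 174.25.
r = √(174.25) ≈ 13.20.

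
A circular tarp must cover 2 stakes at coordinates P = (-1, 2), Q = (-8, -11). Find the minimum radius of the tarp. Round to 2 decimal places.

The smallest circle enclosing two points has them as diameter endpoints.
Centre = midpoint = (-4.5, -4.5); r² = |PQ|²/4 = 218/4 = 54.5.
r = √(54.5) ≈ 7.38.

7.38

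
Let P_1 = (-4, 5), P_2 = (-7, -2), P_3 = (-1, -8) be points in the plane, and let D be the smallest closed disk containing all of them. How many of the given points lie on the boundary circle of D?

Side lengths²: P_1P_2² = 58, P_1P_3² = 178, P_2P_3² = 72.
Since P_1P_3² = 178 ≥ 72 + 58 = 130, the angle opposite P_1P_3 is not acute, so the smallest enclosing circle has P_1P_3 as diameter.
Centre = midpoint of P_1P_3 = (-2.5, -1.5), r² = 178/4 = 44.5.
The points at distance exactly r from the centre are P_1, P_3 — 2 points.

2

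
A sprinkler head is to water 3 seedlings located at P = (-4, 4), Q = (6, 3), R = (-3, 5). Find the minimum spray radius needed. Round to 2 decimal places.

Side lengths²: PQ² = 101, PR² = 2, QR² = 85.
Since PQ² = 101 ≥ 85 + 2 = 87, the angle opposite PQ is not acute, so the smallest enclosing circle has PQ as diameter.
Centre = midpoint of PQ = (1, 3.5), r² = 101/4 = 25.25.
r = √(25.25) ≈ 5.02.

5.02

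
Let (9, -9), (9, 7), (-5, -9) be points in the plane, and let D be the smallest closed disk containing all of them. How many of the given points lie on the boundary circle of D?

Call the three points A, B, C in the order given.
Side lengths²: AB² = 256, AC² = 196, BC² = 452.
Since BC² = 452 ≥ 256 + 196 = 452, the angle opposite BC is not acute, so the smallest enclosing circle has BC as diameter.
Centre = midpoint of BC = (2, -1), r² = 452/4 = 113.
The points at distance exactly r from the centre are (9, -9), (9, 7), (-5, -9) — 3 points.

3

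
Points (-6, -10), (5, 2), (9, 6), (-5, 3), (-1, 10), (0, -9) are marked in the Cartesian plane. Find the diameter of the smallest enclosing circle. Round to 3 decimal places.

22.135

The minimum enclosing circle is determined by three boundary points: (-6, -10), (9, 6), (-1, 10).
Their circumcentre is (9/22, -43/44) with r² = 237133/1936.
The farthest remaining point (0, -9) is at distance² 124933/1936 ≤ 237133/1936.
Diameter = 2r = 2√(237133/1936) ≈ 22.135.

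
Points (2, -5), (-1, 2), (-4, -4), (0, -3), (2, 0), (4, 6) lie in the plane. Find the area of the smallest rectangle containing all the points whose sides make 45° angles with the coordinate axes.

In coordinates u = x + y, v = x − y the rectangle is axis-aligned; the map (x,y)→(u,v) scales areas by 2.
u-values: -3, 1, -8, -3, 2, 10; range = 10 − (-8) = 18.
v-values: 7, -3, 0, 3, 2, -2; range = 7 − (-3) = 10.
Area = (18 × 10) / 2 = 90.

90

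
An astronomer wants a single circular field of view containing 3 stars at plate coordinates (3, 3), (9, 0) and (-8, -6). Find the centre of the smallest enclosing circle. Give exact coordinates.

Call the three points A, B, C in the order given.
Side lengths²: AB² = 45, AC² = 202, BC² = 325.
Since BC² = 325 ≥ 202 + 45 = 247, the angle opposite BC is not acute, so the smallest enclosing circle has BC as diameter.
Centre = midpoint of BC = (0.5, -3), r² = 325/4 = 81.25.
Centre = (0.5, -3).

(0.5, -3)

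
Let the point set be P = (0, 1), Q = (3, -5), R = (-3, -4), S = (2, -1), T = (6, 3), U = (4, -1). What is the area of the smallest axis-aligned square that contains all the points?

The bounding box has width 9 and height 8.
An axis-aligned square enclosing the set must have side ≥ max(width, height).
So the minimum side is max(9, 8) = 9.
Area = 9² = 81.

81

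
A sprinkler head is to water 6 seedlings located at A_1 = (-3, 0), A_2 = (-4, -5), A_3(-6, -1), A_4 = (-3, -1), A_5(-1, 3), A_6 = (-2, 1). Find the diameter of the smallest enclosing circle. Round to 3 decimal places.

A smallest enclosing disk is always determined by at most three of the input points on its boundary.
The farthest pair is A_2–A_5 with squared distance 73. The circle on this segment as diameter has centre (-2.5, -1) and r² = 73/4 = 18.25.
Check A_1: distance² to centre = 1.25 ≤ 18.25, so it lies inside.
All remaining points lie in this disk, and no smaller disk contains both endpoints, so this is the minimum enclosing circle.
Diameter = 2r = 2√(18.25) ≈ 8.544.

8.544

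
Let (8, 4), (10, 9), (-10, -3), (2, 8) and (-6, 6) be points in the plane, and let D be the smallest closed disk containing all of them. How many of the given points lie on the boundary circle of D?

The minimum enclosing circle of a finite set is fixed by two of the points (as a diameter) or three (as a circumcircle).
The farthest pair is (10, 9)–(-10, -3) with squared distance 544. The circle on this segment as diameter has centre (0, 3) and r² = 544/4 = 136.
Check (8, 4): distance² to centre = 65 ≤ 136, so it lies inside.
All remaining points lie in this disk, and no smaller disk contains both endpoints, so this is the minimum enclosing circle.
The points at distance exactly r from the centre are (10, 9), (-10, -3) — 2 points.

2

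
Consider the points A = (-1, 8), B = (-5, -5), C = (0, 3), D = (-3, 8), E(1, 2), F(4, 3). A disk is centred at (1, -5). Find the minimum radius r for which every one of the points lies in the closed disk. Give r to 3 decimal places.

13.601

The required radius is the distance from (1, -5) to the farthest point.
Squared distances: 173, 36, 65, 185, 49, 73.
Maximum is 185, attained at D.
r = √185 ≈ 13.601.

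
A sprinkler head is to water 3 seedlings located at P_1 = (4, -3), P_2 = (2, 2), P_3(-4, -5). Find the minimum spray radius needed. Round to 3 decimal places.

4.652

Side lengths²: P_1P_2² = 29, P_1P_3² = 68, P_2P_3² = 85.
Since P_2P_3² = 85 < 68 + 29 = 97, the triangle is acute, so the smallest enclosing circle is the circumcircle.
Circumcentre = (-23/44, -21/11), r² = 41905/1936.
r = √(41905/1936) ≈ 4.652.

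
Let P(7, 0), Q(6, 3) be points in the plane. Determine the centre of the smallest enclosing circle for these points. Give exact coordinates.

The smallest circle enclosing two points has them as diameter endpoints.
Centre = midpoint = (6.5, 1.5); r² = |PQ|²/4 = 10/4 = 2.5.
Centre = (6.5, 1.5).

(6.5, 1.5)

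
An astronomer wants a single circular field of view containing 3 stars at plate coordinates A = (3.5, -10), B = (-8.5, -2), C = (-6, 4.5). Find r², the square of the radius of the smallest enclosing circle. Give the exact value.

Side lengths²: AB² = 208, AC² = 300.5, BC² = 48.5.
Since AC² = 300.5 ≥ 208 + 48.5 = 256.5, the angle opposite AC is not acute, so the smallest enclosing circle has AC as diameter.
Centre = midpoint of AC = (-1.25, -2.75), r² = 300.5/4 = 75.125.

75.125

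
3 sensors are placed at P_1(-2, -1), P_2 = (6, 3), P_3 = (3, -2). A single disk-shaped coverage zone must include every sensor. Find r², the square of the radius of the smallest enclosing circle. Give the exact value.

Side lengths²: P_1P_2² = 80, P_1P_3² = 26, P_2P_3² = 34.
Since P_1P_2² = 80 ≥ 34 + 26 = 60, the angle opposite P_1P_2 is not acute, so the smallest enclosing circle has P_1P_2 as diameter.
Centre = midpoint of P_1P_2 = (2, 1), r² = 80/4 = 20.

20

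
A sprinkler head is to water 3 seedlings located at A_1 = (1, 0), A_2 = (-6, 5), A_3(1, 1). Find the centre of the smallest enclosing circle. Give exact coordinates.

Side lengths²: A_1A_2² = 74, A_1A_3² = 1, A_2A_3² = 65.
Since A_1A_2² = 74 ≥ 65 + 1 = 66, the angle opposite A_1A_2 is not acute, so the smallest enclosing circle has A_1A_2 as diameter.
Centre = midpoint of A_1A_2 = (-2.5, 2.5), r² = 74/4 = 18.5.
Centre = (-2.5, 2.5).

(-2.5, 2.5)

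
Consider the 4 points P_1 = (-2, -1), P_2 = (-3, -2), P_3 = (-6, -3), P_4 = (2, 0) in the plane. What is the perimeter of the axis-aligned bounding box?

22

Width = max x − min x = 2 − (-6) = 8.
Height = max y − min y = 0 − (-3) = 3.
Perimeter = 2(8 + 3) = 22.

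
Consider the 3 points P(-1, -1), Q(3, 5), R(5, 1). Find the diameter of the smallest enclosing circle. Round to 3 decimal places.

Side lengths²: PQ² = 52, PR² = 40, QR² = 20.
Since PQ² = 52 < 40 + 20 = 60, the triangle is acute, so the smallest enclosing circle is the circumcircle.
Circumcentre = (10/7, 12/7), r² = 650/49.
Diameter = 2r = 2√(650/49) ≈ 7.284.

7.284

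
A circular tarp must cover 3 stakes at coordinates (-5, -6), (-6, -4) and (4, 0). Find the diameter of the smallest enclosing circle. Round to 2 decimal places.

10.85

Call the three points A, B, C in the order given.
Side lengths²: AB² = 5, AC² = 117, BC² = 116.
Since AC² = 117 < 116 + 5 = 121, the triangle is acute, so the smallest enclosing circle is the circumcircle.
Circumcentre = (-0.75, -2.625), r² = 29.453125.
Diameter = 2r = 2√(29.453125) ≈ 10.85.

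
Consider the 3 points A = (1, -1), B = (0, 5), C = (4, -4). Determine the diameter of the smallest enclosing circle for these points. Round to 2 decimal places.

9.85

Side lengths²: AB² = 37, AC² = 18, BC² = 97.
Since BC² = 97 ≥ 37 + 18 = 55, the angle opposite BC is not acute, so the smallest enclosing circle has BC as diameter.
Centre = midpoint of BC = (2, 0.5), r² = 97/4 = 24.25.
Diameter = 2r = 2√(24.25) ≈ 9.85.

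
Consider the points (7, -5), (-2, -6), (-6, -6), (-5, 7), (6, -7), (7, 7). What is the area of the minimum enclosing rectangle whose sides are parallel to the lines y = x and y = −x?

325

In coordinates u = x + y, v = x − y the rectangle is axis-aligned; the map (x,y)→(u,v) scales areas by 2.
u-values: 2, -8, -12, 2, -1, 14; range = 14 − (-12) = 26.
v-values: 12, 4, 0, -12, 13, 0; range = 13 − (-12) = 25.
Area = (26 × 25) / 2 = 325.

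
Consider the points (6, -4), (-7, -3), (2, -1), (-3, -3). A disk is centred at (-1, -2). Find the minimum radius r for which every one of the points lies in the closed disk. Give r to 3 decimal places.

7.280

The required radius is the distance from (-1, -2) to the farthest point.
Squared distances: 53, 37, 10, 5.
Maximum is 53, attained at (6, -4).
r = √53 ≈ 7.280.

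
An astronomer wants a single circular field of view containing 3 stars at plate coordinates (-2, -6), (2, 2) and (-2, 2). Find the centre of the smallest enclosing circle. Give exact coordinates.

Call the three points A, B, C in the order given.
Side lengths²: AB² = 80, AC² = 64, BC² = 16.
Since AB² = 80 ≥ 64 + 16 = 80, the angle opposite AB is not acute, so the smallest enclosing circle has AB as diameter.
Centre = midpoint of AB = (0, -2), r² = 80/4 = 20.
Centre = (0, -2).

(0, -2)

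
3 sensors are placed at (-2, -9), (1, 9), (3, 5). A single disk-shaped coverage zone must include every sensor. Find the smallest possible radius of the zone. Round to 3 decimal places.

9.124

Call the three points A, B, C in the order given.
Side lengths²: AB² = 333, AC² = 221, BC² = 20.
Since AB² = 333 ≥ 221 + 20 = 241, the angle opposite AB is not acute, so the smallest enclosing circle has AB as diameter.
Centre = midpoint of AB = (-0.5, 0), r² = 333/4 = 83.25.
r = √(83.25) ≈ 9.124.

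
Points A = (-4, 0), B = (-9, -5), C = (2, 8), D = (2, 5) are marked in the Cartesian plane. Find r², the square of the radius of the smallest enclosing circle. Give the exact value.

By Welzl's lemma the MEC is supported by two points (diametrically opposite) or three points (on a circumcircle).
The farthest pair is B–C with squared distance 290. The circle on this segment as diameter has centre (-3.5, 1.5) and r² = 290/4 = 72.5.
Check A: distance² to centre = 2.5 ≤ 72.5, so it lies inside.
All remaining points lie in this disk, and no smaller disk contains both endpoints, so this is the minimum enclosing circle.

72.5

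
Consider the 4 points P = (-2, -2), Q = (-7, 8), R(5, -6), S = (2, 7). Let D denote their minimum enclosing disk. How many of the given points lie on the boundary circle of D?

The farthest pair is Q–R with squared distance 340. The circle on this segment as diameter has centre (-1, 1) and r² = 340/4 = 85.
Check P: distance² to centre = 10 ≤ 85, so it lies inside.
All remaining points lie in this disk, and no smaller disk contains both endpoints, so this is the minimum enclosing circle.
The points at distance exactly r from the centre are Q, R — 2 points.

2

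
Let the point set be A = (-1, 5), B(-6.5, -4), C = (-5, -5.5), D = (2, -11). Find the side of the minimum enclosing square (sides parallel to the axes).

The bounding box has width 8.5 and height 16.
An axis-aligned square enclosing the set must have side ≥ max(width, height).
So the minimum side is max(8.5, 16) = 16.

16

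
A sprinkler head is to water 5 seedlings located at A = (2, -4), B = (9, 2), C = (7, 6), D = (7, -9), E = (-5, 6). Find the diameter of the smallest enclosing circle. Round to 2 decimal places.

A smallest enclosing disk is always determined by at most three of the input points on its boundary.
The farthest pair is D–E with squared distance 369. The circle on this segment as diameter has centre (1, -1.5) and r² = 369/4 = 92.25.
Check A: distance² to centre = 7.25 ≤ 92.25, so it lies inside.
All remaining points lie in this disk, and no smaller disk contains both endpoints, so this is the minimum enclosing circle.
Diameter = 2r = 2√(92.25) ≈ 19.21.

19.21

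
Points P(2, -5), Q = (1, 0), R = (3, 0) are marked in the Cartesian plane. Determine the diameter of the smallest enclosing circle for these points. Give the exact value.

5.2

Side lengths²: PQ² = 26, PR² = 26, QR² = 4.
Since PR² = 26 < 26 + 4 = 30, the triangle is acute, so the smallest enclosing circle is the circumcircle.
Circumcentre = (2, -2.4), r² = 6.76.
Diameter = 2r = 2√(6.76) = 5.2.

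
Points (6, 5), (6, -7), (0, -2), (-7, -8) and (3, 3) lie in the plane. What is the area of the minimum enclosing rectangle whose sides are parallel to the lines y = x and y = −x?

169

In coordinates u = x + y, v = x − y the rectangle is axis-aligned; the map (x,y)→(u,v) scales areas by 2.
u-values: 11, -1, -2, -15, 6; range = 11 − (-15) = 26.
v-values: 1, 13, 2, 1, 0; range = 13 − 0 = 13.
Area = (26 × 13) / 2 = 169.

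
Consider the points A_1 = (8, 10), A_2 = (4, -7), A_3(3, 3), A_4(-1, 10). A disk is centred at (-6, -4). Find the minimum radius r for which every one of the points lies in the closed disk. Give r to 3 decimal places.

19.799

The required radius is the distance from (-6, -4) to the farthest point.
Squared distances: 392, 109, 130, 221.
Maximum is 392, attained at A_1.
r = √392 ≈ 19.799.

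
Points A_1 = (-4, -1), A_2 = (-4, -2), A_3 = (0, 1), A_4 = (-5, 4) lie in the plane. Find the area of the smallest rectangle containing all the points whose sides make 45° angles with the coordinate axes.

In coordinates u = x + y, v = x − y the rectangle is axis-aligned; the map (x,y)→(u,v) scales areas by 2.
u-values: -5, -6, 1, -1; range = 1 − (-6) = 7.
v-values: -3, -2, -1, -9; range = -1 − (-9) = 8.
Area = (7 × 8) / 2 = 28.

28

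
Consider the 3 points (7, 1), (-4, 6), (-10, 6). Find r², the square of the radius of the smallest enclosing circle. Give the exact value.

Call the three points A, B, C in the order given.
Side lengths²: AB² = 146, AC² = 314, BC² = 36.
Since AC² = 314 ≥ 146 + 36 = 182, the angle opposite AC is not acute, so the smallest enclosing circle has AC as diameter.
Centre = midpoint of AC = (-1.5, 3.5), r² = 314/4 = 78.5.

78.5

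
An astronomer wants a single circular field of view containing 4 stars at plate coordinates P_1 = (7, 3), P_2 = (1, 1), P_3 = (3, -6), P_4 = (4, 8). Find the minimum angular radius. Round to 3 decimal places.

7.018

The farthest pair is P_3–P_4 with squared distance 197. The circle on this segment as diameter has centre (3.5, 1) and r² = 197/4 = 49.25.
Check P_1: distance² to centre = 16.25 ≤ 49.25, so it lies inside.
All remaining points lie in this disk, and no smaller disk contains both endpoints, so this is the minimum enclosing circle.
r = √(49.25) ≈ 7.018.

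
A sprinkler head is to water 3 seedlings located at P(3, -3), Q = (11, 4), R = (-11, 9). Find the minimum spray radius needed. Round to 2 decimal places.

11.28

Side lengths²: PQ² = 113, PR² = 340, QR² = 509.
Since QR² = 509 ≥ 340 + 113 = 453, the angle opposite QR is not acute, so the smallest enclosing circle has QR as diameter.
Centre = midpoint of QR = (0, 6.5), r² = 509/4 = 127.25.
r = √(127.25) ≈ 11.28.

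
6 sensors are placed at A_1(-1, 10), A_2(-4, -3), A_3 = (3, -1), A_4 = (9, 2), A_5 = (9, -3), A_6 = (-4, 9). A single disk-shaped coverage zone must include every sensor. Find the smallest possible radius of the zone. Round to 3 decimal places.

The farthest pair is A_5–A_6 with squared distance 313. The circle on this segment as diameter has centre (2.5, 3) and r² = 313/4 = 78.25.
Check A_1: distance² to centre = 61.25 ≤ 78.25, so it lies inside.
All remaining points lie in this disk, and no smaller disk contains both endpoints, so this is the minimum enclosing circle.
r = √(78.25) ≈ 8.846.

8.846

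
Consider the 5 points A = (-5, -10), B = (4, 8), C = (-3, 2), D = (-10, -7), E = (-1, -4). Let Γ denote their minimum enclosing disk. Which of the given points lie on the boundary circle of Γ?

A smallest enclosing disk is always determined by at most three of the input points on its boundary.
The minimum enclosing circle is determined by three boundary points: A, B, D.
Their circumcentre is (-63/26, -1/26) with r² = 35785/338.
The farthest remaining point E is at distance² 5989/338 ≤ 35785/338.
The points at distance exactly r from the centre are A, B, D — 3 points.

A, B, D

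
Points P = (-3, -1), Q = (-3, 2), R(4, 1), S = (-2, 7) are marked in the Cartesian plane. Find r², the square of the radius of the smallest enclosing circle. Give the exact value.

By Welzl's lemma the MEC is supported by two points (diametrically opposite) or three points (on a circumcircle).
The minimum enclosing circle is determined by three boundary points: P, R, S.
Their circumcentre is (-5/18, 49/18) with r² = 3445/162.
The farthest remaining point Q is at distance² 1285/162 ≤ 3445/162.

3445/162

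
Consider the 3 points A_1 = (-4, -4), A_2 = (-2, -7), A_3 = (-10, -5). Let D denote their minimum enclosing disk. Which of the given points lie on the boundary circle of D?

Side lengths²: A_1A_2² = 13, A_1A_3² = 37, A_2A_3² = 68.
Since A_2A_3² = 68 ≥ 37 + 13 = 50, the angle opposite A_2A_3 is not acute, so the smallest enclosing circle has A_2A_3 as diameter.
Centre = midpoint of A_2A_3 = (-6, -6), r² = 68/4 = 17.
The points at distance exactly r from the centre are A_2, A_3 — 2 points.

A_2, A_3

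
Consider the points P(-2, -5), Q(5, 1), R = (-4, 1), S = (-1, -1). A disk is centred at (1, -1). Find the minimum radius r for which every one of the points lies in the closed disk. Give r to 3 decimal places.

The required radius is the distance from (1, -1) to the farthest point.
Squared distances: 25, 20, 29, 4.
Maximum is 29, attained at R.
r = √29 ≈ 5.385.

5.385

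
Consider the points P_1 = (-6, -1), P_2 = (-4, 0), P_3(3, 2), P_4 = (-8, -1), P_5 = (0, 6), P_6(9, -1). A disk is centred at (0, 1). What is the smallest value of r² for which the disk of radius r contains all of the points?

The required radius is the distance from (0, 1) to the farthest point.
Squared distances: 40, 17, 10, 68, 25, 85.
Maximum is 85, attained at P_6.

85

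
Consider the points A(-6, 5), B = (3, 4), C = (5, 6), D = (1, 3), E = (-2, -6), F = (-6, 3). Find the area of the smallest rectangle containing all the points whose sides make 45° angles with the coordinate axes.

In coordinates u = x + y, v = x − y the rectangle is axis-aligned; the map (x,y)→(u,v) scales areas by 2.
u-values: -1, 7, 11, 4, -8, -3; range = 11 − (-8) = 19.
v-values: -11, -1, -1, -2, 4, -9; range = 4 − (-11) = 15.
Area = (19 × 15) / 2 = 142.5.

142.5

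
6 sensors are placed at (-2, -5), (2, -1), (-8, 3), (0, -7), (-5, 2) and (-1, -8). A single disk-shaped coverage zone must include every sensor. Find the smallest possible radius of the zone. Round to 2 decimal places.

The minimum enclosing circle is determined by three boundary points: (2, -1), (-8, 3), (-1, -8).
Their circumcentre is (-179/41, -99/41) with r² = 71485/1681.
The farthest remaining point (0, -7) is at distance² 67385/1681 ≤ 71485/1681.
r = √(71485/1681) ≈ 6.52.

6.52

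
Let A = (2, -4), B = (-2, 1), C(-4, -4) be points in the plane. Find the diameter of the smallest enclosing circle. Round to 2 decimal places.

Side lengths²: AB² = 41, AC² = 36, BC² = 29.
Since AB² = 41 < 36 + 29 = 65, the triangle is acute, so the smallest enclosing circle is the circumcircle.
Circumcentre = (-1, -2.3), r² = 11.89.
Diameter = 2r = 2√(11.89) ≈ 6.90.

6.90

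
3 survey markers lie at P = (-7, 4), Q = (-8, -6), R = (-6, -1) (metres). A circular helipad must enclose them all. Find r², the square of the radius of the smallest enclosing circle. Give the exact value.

25.25

Side lengths²: PQ² = 101, PR² = 26, QR² = 29.
Since PQ² = 101 ≥ 29 + 26 = 55, the angle opposite PQ is not acute, so the smallest enclosing circle has PQ as diameter.
Centre = midpoint of PQ = (-7.5, -1), r² = 101/4 = 25.25.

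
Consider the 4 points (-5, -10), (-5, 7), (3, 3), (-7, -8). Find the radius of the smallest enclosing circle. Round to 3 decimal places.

8.533

By Welzl's lemma the MEC is supported by two points (diametrically opposite) or three points (on a circumcircle).
The minimum enclosing circle is determined by three boundary points: (-5, -10), (-5, 7), (3, 3).
Their circumcentre is (-4.25, -1.5) with r² = 72.8125.
The farthest remaining point (-7, -8) is at distance² 49.8125 ≤ 72.8125.
r = √(72.8125) ≈ 8.533.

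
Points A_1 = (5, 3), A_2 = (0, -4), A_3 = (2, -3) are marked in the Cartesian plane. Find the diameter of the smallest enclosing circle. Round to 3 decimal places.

8.602

Side lengths²: A_1A_2² = 74, A_1A_3² = 45, A_2A_3² = 5.
Since A_1A_2² = 74 ≥ 45 + 5 = 50, the angle opposite A_1A_2 is not acute, so the smallest enclosing circle has A_1A_2 as diameter.
Centre = midpoint of A_1A_2 = (2.5, -0.5), r² = 74/4 = 18.5.
Diameter = 2r = 2√(18.5) ≈ 8.602.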